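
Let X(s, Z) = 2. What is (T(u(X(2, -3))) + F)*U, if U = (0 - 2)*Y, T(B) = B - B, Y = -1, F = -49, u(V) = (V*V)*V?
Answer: -98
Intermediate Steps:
u(V) = V**3 (u(V) = V**2*V = V**3)
T(B) = 0
U = 2 (U = (0 - 2)*(-1) = -2*(-1) = 2)
(T(u(X(2, -3))) + F)*U = (0 - 49)*2 = -49*2 = -98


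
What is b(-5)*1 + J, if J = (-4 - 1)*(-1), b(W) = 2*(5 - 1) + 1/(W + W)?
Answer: 129/10 ≈ 12.900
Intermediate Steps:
b(W) = 8 + 1/(2*W) (b(W) = 2*4 + 1/(2*W) = 8 + 1/(2*W))
J = 5 (J = -5*(-1) = 5)
b(-5)*1 + J = (8 + (½)/(-5))*1 + 5 = (8 + (½)*(-⅕))*1 + 5 = (8 - ⅒)*1 + 5 = (79/10)*1 + 5 = 79/10 + 5 = 129/10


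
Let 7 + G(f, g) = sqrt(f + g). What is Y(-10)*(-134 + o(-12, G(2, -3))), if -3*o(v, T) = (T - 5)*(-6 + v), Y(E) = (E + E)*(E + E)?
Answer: -82400 + 2400*I ≈ -82400.0 + 2400.0*I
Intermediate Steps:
G(f, g) = -7 + sqrt(f + g)
Y(E) = 4*E**2 (Y(E) = (2*E)*(2*E) = 4*E**2)
o(v, T) = -(-6 + v)*(-5 + T)/3 (o(v, T) = -(T - 5)*(-6 + v)/3 = -(-5 + T)*(-6 + v)/3 = -(-6 + v)*(-5 + T)/3)
Y(-10)*(-134 + o(-12, G(2, -3))) = (4*(-10)**2)*(-134 + (-10 + 2*(-7 + sqrt(2 - 3)) + (5/3)*(-12) - 1/3*(-7 + sqrt(2 - 3))*(-12))) = (4*100)*(-134 + (-10 + 2*(-7 + sqrt(-1)) - 20 - 1/3*(-7 + sqrt(-1))*(-12))) = 400*(-134 + (-10 + 2*(-7 + I) - 20 - 1/3*(-7 + I)*(-12))) = 400*(-134 + (-10 + (-14 + 2*I) - 20 + (-28 + 4*I))) = 400*(-134 + (-72 + 6*I)) = 400*(-206 + 6*I) = -82400 + 2400*I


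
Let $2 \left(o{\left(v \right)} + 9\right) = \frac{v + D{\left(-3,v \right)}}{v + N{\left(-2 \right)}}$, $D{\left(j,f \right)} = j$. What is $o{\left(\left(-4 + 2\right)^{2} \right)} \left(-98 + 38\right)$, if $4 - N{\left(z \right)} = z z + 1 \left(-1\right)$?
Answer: $534$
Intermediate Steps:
$N{\left(z \right)} = 5 - z^{2}$ ($N{\left(z \right)} = 4 - \left(z z + 1 \left(-1\right)\right) = 4 - \left(z^{2} - 1\right) = 4 - \left(-1 + z^{2}\right) = 5 - z^{2}$)
$o{\left(v \right)} = -9 + \frac{-3 + v}{2 \left(1 + v\right)}$ ($o{\left(v \right)} = -9 + \frac{\left(v - 3\right) \frac{1}{v + \left(5 - \left(-2\right)^{2}\right)}}{2} = -9 + \frac{\left(-3 + v\right) \frac{1}{v + \left(5 - 4\right)}}{2} = -9 + \frac{\left(-3 + v\right) \frac{1}{v + 1}}{2} = -9 + \frac{\left(-3 + v\right) \frac{1}{1 + v}}{2} = -9 + \frac{\frac{1}{1 + v} \left(-3 + v\right)}{2} = -9 + \frac{-3 + v}{2 \left(1 + v\right)}$)
$o{\left(\left(-4 + 2\right)^{2} \right)} \left(-98 + 38\right) = \frac{-21 - 17 \left(-4 + 2\right)^{2}}{2 \left(1 + \left(-4 + 2\right)^{2}\right)} \left(-98 + 38\right) = \frac{-21 - 17 \left(-2\right)^{2}}{2 \left(1 + \left(-2\right)^{2}\right)} \left(-60\right) = \frac{-21 - 68}{2 \left(1 + 4\right)} \left(-60\right) = \frac{-21 - 68}{2 \cdot 5} \left(-60\right) = \frac{1}{2} \cdot \frac{1}{5} \left(-89\right) \left(-60\right) = \left(- \frac{89}{10}\right) \left(-60\right) = 534$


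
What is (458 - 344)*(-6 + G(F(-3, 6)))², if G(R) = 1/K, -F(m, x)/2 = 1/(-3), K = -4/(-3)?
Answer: 25137/8 ≈ 3142.1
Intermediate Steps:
K = 4/3 (K = -4*(-⅓) = 4/3 ≈ 1.3333)
F(m, x) = ⅔ (F(m, x) = -2/(-3) = -2*(-⅓) = ⅔)
G(R) = ¾ (G(R) = 1/(4/3) = ¾)
(458 - 344)*(-6 + G(F(-3, 6)))² = (458 - 344)*(-6 + ¾)² = 114*(-21/4)² = 114*(441/16) = 25137/8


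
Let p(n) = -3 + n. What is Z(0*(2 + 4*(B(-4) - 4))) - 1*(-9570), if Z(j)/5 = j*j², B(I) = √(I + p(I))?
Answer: 9570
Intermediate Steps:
B(I) = √(-3 + 2*I) (B(I) = √(I + (-3 + I)) = √(-3 + 2*I))
Z(j) = 5*j³ (Z(j) = 5*(j*j²) = 5*j³)
Z(0*(2 + 4*(B(-4) - 4))) - 1*(-9570) = 5*(0*(2 + 4*(√(-3 + 2*(-4)) - 4)))³ - 1*(-9570) = 5*(0*(2 + 4*(√(-3 - 8) - 4)))³ + 9570 = 5*(0*(2 + 4*(√(-11) - 4)))³ + 9570 = 5*(0*(2 + 4*(I*√11 - 4)))³ + 9570 = 5*(0*(2 + 4*(-4 + I*√11)))³ + 9570 = 5*(0*(2 + (-16 + 4*I*√11)))³ + 9570 = 5*(0*(-14 + 4*I*√11))³ + 9570 = 5*0³ + 9570 = 5*0 + 9570 = 0 + 9570 = 9570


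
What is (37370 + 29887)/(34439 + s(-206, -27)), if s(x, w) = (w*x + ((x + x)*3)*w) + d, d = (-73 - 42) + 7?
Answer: 67257/73265 ≈ 0.91800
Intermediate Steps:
d = -108 (d = -115 + 7 = -108)
s(x, w) = -108 + 7*w*x (s(x, w) = (w*x + ((x + x)*3)*w) - 108 = (w*x + ((2*x)*3)*w) - 108 = (w*x + (6*x)*w) - 108 = (w*x + 6*w*x) - 108 = 7*w*x - 108 = -108 + 7*w*x)
(37370 + 29887)/(34439 + s(-206, -27)) = (37370 + 29887)/(34439 + (-108 + 7*(-27)*(-206))) = 67257/(34439 + (-108 + 38934)) = 67257/(34439 + 38826) = 67257/73265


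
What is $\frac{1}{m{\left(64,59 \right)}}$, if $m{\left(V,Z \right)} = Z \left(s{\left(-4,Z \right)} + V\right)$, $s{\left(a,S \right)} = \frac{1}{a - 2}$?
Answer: $\frac{6}{22597} \approx 0.00026552$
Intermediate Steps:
$s{\left(a,S \right)} = \frac{1}{-2 + a}$
$m{\left(V,Z \right)} = Z \left(- \frac{1}{6} + V\right)$ ($m{\left(V,Z \right)} = Z \left(\frac{1}{-2 - 4} + V\right) = Z \left(\frac{1}{-6} + V\right) = Z \left(- \frac{1}{6} + V\right)$)
$\frac{1}{m{\left(64,59 \right)}} = \frac{1}{59 \left(- \frac{1}{6} + 64\right)} = \frac{1}{59 \cdot \frac{383}{6}} = \frac{1}{\frac{22597}{6}} = \frac{6}{22597}$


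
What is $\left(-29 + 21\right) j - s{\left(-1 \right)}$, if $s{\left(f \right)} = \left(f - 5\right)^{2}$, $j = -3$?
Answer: $-12$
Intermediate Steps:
$s{\left(f \right)} = \left(-5 + f\right)^{2}$
$\left(-29 + 21\right) j - s{\left(-1 \right)} = \left(-29 + 21\right) \left(-3\right) - \left(-5 - 1\right)^{2} = \left(-8\right) \left(-3\right) - \left(-6\right)^{2} = 24 - 36 = -12$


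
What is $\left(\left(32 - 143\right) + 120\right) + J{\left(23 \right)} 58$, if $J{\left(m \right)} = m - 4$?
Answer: $1111$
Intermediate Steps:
$J{\left(m \right)} = -4 + m$
$\left(\left(32 - 143\right) + 120\right) + J{\left(23 \right)} 58 = \left(\left(32 - 143\right) + 120\right) + \left(-4 + 23\right) 58 = \left(-111 + 120\right) + 19 \cdot 58 = 9 + 1102 = 1111$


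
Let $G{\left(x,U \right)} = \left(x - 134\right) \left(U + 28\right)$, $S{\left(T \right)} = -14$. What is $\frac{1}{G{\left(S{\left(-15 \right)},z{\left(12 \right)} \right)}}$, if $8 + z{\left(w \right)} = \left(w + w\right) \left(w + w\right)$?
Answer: $- \frac{1}{88208} \approx -1.1337 \cdot 10^{-5}$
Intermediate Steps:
$z{\left(w \right)} = -8 + 4 w^{2}$ ($z{\left(w \right)} = -8 + \left(w + w\right) \left(w + w\right) = -8 + 2 w 2 w = -8 + 4 w^{2}$)
$G{\left(x,U \right)} = \left(-134 + x\right) \left(28 + U\right)$
$\frac{1}{G{\left(S{\left(-15 \right)},z{\left(12 \right)} \right)}} = \frac{1}{-3752 - 134 \left(-8 + 4 \cdot 12^{2}\right) + 28 \left(-14\right) + \left(-8 + 4 \cdot 12^{2}\right) \left(-14\right)} = \frac{1}{-3752 - 134 \left(-8 + 4 \cdot 144\right) - 392 + \left(-8 + 4 \cdot 144\right) \left(-14\right)} = \frac{1}{-3752 - 134 \left(-8 + 576\right) - 392 + \left(-8 + 576\right) \left(-14\right)} = \frac{1}{-3752 - 76112 - 392 + 568 \left(-14\right)} = \frac{1}{-3752 - 76112 - 392 - 7952} = \frac{1}{-88208} = - \frac{1}{88208}$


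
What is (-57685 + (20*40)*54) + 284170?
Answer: 269685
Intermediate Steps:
(-57685 + (20*40)*54) + 284170 = (-57685 + 800*54) + 284170 = (-57685 + 43200) + 284170 = -14485 + 284170 = 269685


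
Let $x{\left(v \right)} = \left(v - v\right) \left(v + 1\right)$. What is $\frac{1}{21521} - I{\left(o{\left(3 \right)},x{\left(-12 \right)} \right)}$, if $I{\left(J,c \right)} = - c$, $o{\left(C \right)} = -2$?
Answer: $\frac{1}{21521} \approx 4.6466 \cdot 10^{-5}$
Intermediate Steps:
$x{\left(v \right)} = 0$ ($x{\left(v \right)} = 0 \left(1 + v\right) = 0$)
$\frac{1}{21521} - I{\left(o{\left(3 \right)},x{\left(-12 \right)} \right)} = \frac{1}{21521} - \left(-1\right) 0 = \frac{1}{21521} - 0 = \frac{1}{21521} + 0 = \frac{1}{21521}$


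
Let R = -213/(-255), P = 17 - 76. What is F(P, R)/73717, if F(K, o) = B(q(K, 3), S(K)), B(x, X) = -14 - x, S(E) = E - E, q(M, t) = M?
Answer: 45/73717 ≈ 0.00061044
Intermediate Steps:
P = -59
S(E) = 0
R = 71/85 (R = -213*(-1/255) = 71/85 ≈ 0.83529)
F(K, o) = -14 - K
F(P, R)/73717 = (-14 - 1*(-59))/73717 = (-14 + 59)*(1/73717) = 45*(1/73717) = 45/73717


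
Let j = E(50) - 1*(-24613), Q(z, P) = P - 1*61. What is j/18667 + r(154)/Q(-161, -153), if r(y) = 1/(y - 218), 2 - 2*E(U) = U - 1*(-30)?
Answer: 30598561/23242112 ≈ 1.3165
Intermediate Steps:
Q(z, P) = -61 + P (Q(z, P) = P - 61 = -61 + P)
E(U) = -14 - U/2 (E(U) = 1 - (U - 1*(-30))/2 = 1 - (U + 30)/2 = 1 - (30 + U)/2 = 1 + (-15 - U/2) = -14 - U/2)
r(y) = 1/(-218 + y)
j = 24574 (j = (-14 - ½*50) - 1*(-24613) = (-14 - 25) + 24613 = -39 + 24613 = 24574)
j/18667 + r(154)/Q(-161, -153) = 24574/18667 + 1/((-218 + 154)*(-61 - 153)) = 24574*(1/18667) + 1/(-64*(-214)) = 2234/1697 - 1/64*(-1/214) = 2234/1697 + 1/13696 = 30598561/23242112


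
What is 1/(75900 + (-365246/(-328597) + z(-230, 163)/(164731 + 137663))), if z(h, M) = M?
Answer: 99365761218/7541971778206435 ≈ 1.3175e-5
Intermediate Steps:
1/(75900 + (-365246/(-328597) + z(-230, 163)/(164731 + 137663))) = 1/(75900 + (-365246/(-328597) + 163/(164731 + 137663))) = 1/(75900 + (-365246*(-1/328597) + 163/302394)) = 1/(75900 + (365246/328597 + 163*(1/302394))) = 1/(75900 + (365246/328597 + 163/302394)) = 1/(75900 + 110501760235/99365761218) = 1/(7541971778206435/99365761218) = 99365761218/7541971778206435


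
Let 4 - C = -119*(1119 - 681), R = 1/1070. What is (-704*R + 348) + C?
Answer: 28073238/535 ≈ 52473.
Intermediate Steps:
R = 1/1070 ≈ 0.00093458
C = 52126 (C = 4 - (-119)*(1119 - 681) = 4 - (-119)*438 = 4 - 1*(-52122) = 4 + 52122 = 52126)
(-704*R + 348) + C = (-704*1/1070 + 348) + 52126 = (-352/535 + 348) + 52126 = 185828/535 + 52126 = 28073238/535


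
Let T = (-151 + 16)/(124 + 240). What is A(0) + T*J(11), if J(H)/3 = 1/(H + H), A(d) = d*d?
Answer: -405/8008 ≈ -0.050574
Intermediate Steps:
A(d) = d**2
T = -135/364 ≈ -0.37088
J(H) = 3/(2*H) (J(H) = 3/(H + H) = 3/((2*H)) = 3*(1/(2*H)) = 3/(2*H))
A(0) + T*J(11) = 0**2 - 405/(728*11) = 0 - 405/(728*11) = 0 - 135/364*3/22 = 0 - 405/8008 = -405/8008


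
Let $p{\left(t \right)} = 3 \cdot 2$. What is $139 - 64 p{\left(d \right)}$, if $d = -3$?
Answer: $-245$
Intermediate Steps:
$p{\left(t \right)} = 6$
$139 - 64 p{\left(d \right)} = 139 - 384 = -245$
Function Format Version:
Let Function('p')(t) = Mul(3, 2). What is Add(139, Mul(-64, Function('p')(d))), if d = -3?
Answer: -245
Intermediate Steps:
Function('p')(t) = 6
Add(139, Mul(-64, Function('p')(d))) = Add(139, Mul(-64, 6)) = Add(139, -384) = -245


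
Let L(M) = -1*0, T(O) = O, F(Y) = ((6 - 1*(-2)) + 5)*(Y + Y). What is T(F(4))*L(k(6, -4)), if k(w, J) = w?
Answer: 0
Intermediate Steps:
F(Y) = 26*Y (F(Y) = ((6 + 2) + 5)*(2*Y) = (8 + 5)*(2*Y) = 13*(2*Y) = 26*Y)
L(M) = 0
T(F(4))*L(k(6, -4)) = (26*4)*0 = 104*0 = 0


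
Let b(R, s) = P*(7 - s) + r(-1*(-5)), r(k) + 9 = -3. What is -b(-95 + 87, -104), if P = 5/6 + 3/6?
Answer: -136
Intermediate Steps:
r(k) = -12 (r(k) = -9 - 3 = -12)
P = 4/3 (P = 5*(1/6) + 3*(1/6) = 5/6 + 1/2 = 4/3 ≈ 1.3333)
b(R, s) = -8/3 - 4*s/3 (b(R, s) = 4*(7 - s)/3 - 12 = (28/3 - 4*s/3) - 12 = -8/3 - 4*s/3)
-b(-95 + 87, -104) = -(-8/3 - 4/3*(-104)) = -(-8/3 + 416/3) = -1*136 = -136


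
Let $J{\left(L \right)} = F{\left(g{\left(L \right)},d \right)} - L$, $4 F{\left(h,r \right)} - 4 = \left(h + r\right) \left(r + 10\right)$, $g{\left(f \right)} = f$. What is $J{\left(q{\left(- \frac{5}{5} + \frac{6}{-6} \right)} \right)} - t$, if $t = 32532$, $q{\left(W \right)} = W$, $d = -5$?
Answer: $- \frac{130151}{4} \approx -32538.0$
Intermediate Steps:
$F{\left(h,r \right)} = 1 + \frac{\left(10 + r\right) \left(h + r\right)}{4}$ ($F{\left(h,r \right)} = 1 + \frac{\left(h + r\right) \left(r + 10\right)}{4} = 1 + \frac{\left(h + r\right) \left(10 + r\right)}{4} = 1 + \frac{\left(10 + r\right) \left(h + r\right)}{4}$)
$J{\left(L \right)} = - \frac{21}{4} + \frac{L}{4}$ ($J{\left(L \right)} = \left(1 + \frac{\left(-5\right)^{2}}{4} + \frac{5 L}{2} + \frac{5}{2} \left(-5\right) + \frac{1}{4} L \left(-5\right)\right) - L = \left(1 + \frac{1}{4} \cdot 25 + \frac{5 L}{2} - \frac{25}{2} - \frac{5 L}{4}\right) - L = \left(1 + \frac{25}{4} + \frac{5 L}{2} - \frac{25}{2} - \frac{5 L}{4}\right) - L = \left(- \frac{21}{4} + \frac{5 L}{4}\right) - L = - \frac{21}{4} + \frac{L}{4}$)
$J{\left(q{\left(- \frac{5}{5} + \frac{6}{-6} \right)} \right)} - t = \left(- \frac{21}{4} + \frac{- \frac{5}{5} + \frac{6}{-6}}{4}\right) - 32532 = \left(- \frac{21}{4} + \frac{\left(-5\right) \frac{1}{5} + 6 \left(- \frac{1}{6}\right)}{4}\right) - 32532 = \left(- \frac{21}{4} + \frac{-1 - 1}{4}\right) - 32532 = \left(- \frac{21}{4} + \frac{1}{4} \left(-2\right)\right) - 32532 = \left(- \frac{21}{4} - \frac{1}{2}\right) - 32532 = - \frac{23}{4} - 32532 = - \frac{130151}{4}$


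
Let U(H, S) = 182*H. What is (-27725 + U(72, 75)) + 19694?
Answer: 5073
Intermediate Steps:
(-27725 + U(72, 75)) + 19694 = (-27725 + 182*72) + 19694 = (-27725 + 13104) + 19694 = -14621 + 19694 = 5073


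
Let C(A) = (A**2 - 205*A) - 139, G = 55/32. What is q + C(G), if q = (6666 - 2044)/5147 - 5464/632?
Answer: -206577503355/416371712 ≈ -496.14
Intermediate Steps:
G = 55/32 (G = 55*(1/32) = 55/32 ≈ 1.7188)
q = -3150263/406613 (q = 4622*(1/5147) - 5464*1/632 = 4622/5147 - 683/79 = -3150263/406613 ≈ -7.7476)
C(A) = -139 + A**2 - 205*A
q + C(G) = -3150263/406613 + (-139 + (55/32)**2 - 205*55/32) = -3150263/406613 + (-139 + 3025/1024 - 11275/32) = -3150263/406613 - 500111/1024 = -206577503355/416371712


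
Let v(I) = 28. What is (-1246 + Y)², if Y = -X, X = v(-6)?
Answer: 1623076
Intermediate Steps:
X = 28
Y = -28 (Y = -1*28 = -28)
(-1246 + Y)² = (-1246 - 28)² = (-1274)² = 1623076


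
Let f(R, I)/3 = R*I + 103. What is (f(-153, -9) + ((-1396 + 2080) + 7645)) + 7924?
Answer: 20693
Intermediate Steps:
f(R, I) = 309 + 3*I*R (f(R, I) = 3*(R*I + 103) = 3*(I*R + 103) = 3*(103 + I*R) = 309 + 3*I*R)
(f(-153, -9) + ((-1396 + 2080) + 7645)) + 7924 = ((309 + 3*(-9)*(-153)) + ((-1396 + 2080) + 7645)) + 7924 = ((309 + 4131) + (684 + 7645)) + 7924 = (4440 + 8329) + 7924 = 12769 + 7924 = 20693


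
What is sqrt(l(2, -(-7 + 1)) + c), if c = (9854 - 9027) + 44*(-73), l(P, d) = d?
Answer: I*sqrt(2379) ≈ 48.775*I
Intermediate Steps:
c = -2385 (c = 827 - 3212 = -2385)
sqrt(l(2, -(-7 + 1)) + c) = sqrt(-(-7 + 1) - 2385) = sqrt(-1*(-6) - 2385) = sqrt(6 - 2385) = sqrt(-2379) = I*sqrt(2379)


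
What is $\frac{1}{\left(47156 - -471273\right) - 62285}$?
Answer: $\frac{1}{456144} \approx 2.1923 \cdot 10^{-6}$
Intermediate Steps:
$\frac{1}{\left(47156 - -471273\right) - 62285} = \frac{1}{\left(47156 + 471273\right) - 62285} = \frac{1}{518429 - 62285} = \frac{1}{456144}$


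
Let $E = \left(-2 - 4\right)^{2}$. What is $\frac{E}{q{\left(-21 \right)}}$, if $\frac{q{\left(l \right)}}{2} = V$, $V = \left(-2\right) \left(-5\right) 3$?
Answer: $\frac{3}{5} \approx 0.6$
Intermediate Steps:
$V = 30$ ($V = 10 \cdot 3 = 30$)
$q{\left(l \right)} = 60$ ($q{\left(l \right)} = 2 \cdot 30 = 60$)
$E = 36$ ($E = \left(-6\right)^{2} = 36$)
$\frac{E}{q{\left(-21 \right)}} = \frac{36}{60} = 36 \cdot \frac{1}{60} = \frac{3}{5}$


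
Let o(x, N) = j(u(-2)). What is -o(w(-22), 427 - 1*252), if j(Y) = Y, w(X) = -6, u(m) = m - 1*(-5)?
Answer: -3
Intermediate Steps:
u(m) = 5 + m (u(m) = m + 5 = 5 + m)
o(x, N) = 3 (o(x, N) = 5 - 2 = 3)
-o(w(-22), 427 - 1*252) = -1*3 = -3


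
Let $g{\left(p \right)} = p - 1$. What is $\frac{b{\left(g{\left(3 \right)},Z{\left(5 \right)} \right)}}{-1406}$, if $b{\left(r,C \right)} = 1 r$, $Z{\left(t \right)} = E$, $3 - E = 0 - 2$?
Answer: $- \frac{1}{703} \approx -0.0014225$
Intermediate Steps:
$E = 5$ ($E = 3 - \left(0 - 2\right) = 3 - -2 = 3 + 2 = 5$)
$Z{\left(t \right)} = 5$
$g{\left(p \right)} = -1 + p$
$b{\left(r,C \right)} = r$
$\frac{b{\left(g{\left(3 \right)},Z{\left(5 \right)} \right)}}{-1406} = \frac{-1 + 3}{-1406} = 2 \left(- \frac{1}{1406}\right) = - \frac{1}{703}$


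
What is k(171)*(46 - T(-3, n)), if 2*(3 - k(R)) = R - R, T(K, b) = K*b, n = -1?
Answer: 129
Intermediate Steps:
k(R) = 3 (k(R) = 3 - (R - R)/2 = 3 - 1/2*0 = 3 + 0 = 3)
k(171)*(46 - T(-3, n)) = 3*(46 - (-3)*(-1)) = 3*(46 - 1*3) = 3*(46 - 3) = 3*43 = 129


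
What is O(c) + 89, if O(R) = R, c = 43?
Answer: 132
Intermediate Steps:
O(c) + 89 = 43 + 89 = 132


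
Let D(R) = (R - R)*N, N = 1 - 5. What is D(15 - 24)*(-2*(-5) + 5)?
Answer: 0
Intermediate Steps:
N = -4
D(R) = 0 (D(R) = (R - R)*(-4) = 0*(-4) = 0)
D(15 - 24)*(-2*(-5) + 5) = 0*(-2*(-5) + 5) = 0*(10 + 5) = 0*15 = 0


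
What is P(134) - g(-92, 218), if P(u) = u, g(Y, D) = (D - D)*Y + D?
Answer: -84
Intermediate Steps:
g(Y, D) = D (g(Y, D) = 0*Y + D = 0 + D = D)
P(134) - g(-92, 218) = 134 - 1*218 = 134 - 218 = -84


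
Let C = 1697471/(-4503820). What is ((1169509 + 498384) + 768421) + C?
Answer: 10972718022009/4503820 ≈ 2.4363e+6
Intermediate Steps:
C = -1697471/4503820 (C = 1697471*(-1/4503820) = -1697471/4503820 ≈ -0.37690)
((1169509 + 498384) + 768421) + C = ((1169509 + 498384) + 768421) - 1697471/4503820 = (1667893 + 768421) - 1697471/4503820 = 2436314 - 1697471/4503820 = 10972718022009/4503820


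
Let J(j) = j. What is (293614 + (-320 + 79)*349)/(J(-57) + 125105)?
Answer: 209505/125048 ≈ 1.6754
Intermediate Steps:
(293614 + (-320 + 79)*349)/(J(-57) + 125105) = (293614 + (-320 + 79)*349)/(-57 + 125105) = (293614 - 241*349)/125048 = (293614 - 84109)*(1/125048) = 209505*(1/125048) = 209505/125048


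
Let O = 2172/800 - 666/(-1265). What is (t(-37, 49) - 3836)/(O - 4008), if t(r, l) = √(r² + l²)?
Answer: 27728800/28948683 - 50600*√3770/202640781 ≈ 0.94253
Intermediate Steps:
t(r, l) = √(l² + r²)
O = 164019/50600 (O = 2172*(1/800) - 666*(-1/1265) = 543/200 + 666/1265 = 164019/50600 ≈ 3.2415)
(t(-37, 49) - 3836)/(O - 4008) = (√(49² + (-37)²) - 3836)/(164019/50600 - 4008) = (√(2401 + 1369) - 3836)/(-202640781/50600) = (√3770 - 3836)*(-50600/202640781) = (-3836 + √3770)*(-50600/202640781) = 27728800/28948683 - 50600*√3770/202640781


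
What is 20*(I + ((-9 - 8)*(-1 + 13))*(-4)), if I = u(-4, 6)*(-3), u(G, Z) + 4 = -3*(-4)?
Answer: 15840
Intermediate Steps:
u(G, Z) = 8 (u(G, Z) = -4 - 3*(-4) = -4 + 12 = 8)
I = -24 (I = 8*(-3) = -24)
20*(I + ((-9 - 8)*(-1 + 13))*(-4)) = 20*(-24 + ((-9 - 8)*(-1 + 13))*(-4)) = 20*(-24 - 17*12*(-4)) = 20*(-24 - 204*(-4)) = 20*(-24 + 816) = 20*792 = 15840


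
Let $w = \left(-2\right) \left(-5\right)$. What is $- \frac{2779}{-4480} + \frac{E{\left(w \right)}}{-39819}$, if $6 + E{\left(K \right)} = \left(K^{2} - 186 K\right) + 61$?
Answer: $\frac{16899343}{25484160} \approx 0.66313$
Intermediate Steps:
$w = 10$
$E{\left(K \right)} = 55 + K^{2} - 186 K$ ($E{\left(K \right)} = -6 + \left(\left(K^{2} - 186 K\right) + 61\right) = -6 + \left(61 + K^{2} - 186 K\right) = 55 + K^{2} - 186 K$)
$- \frac{2779}{-4480} + \frac{E{\left(w \right)}}{-39819} = - \frac{2779}{-4480} + \frac{55 + 10^{2} - 1860}{-39819} = \left(-2779\right) \left(- \frac{1}{4480}\right) + \left(55 + 100 - 1860\right) \left(- \frac{1}{39819}\right) = \frac{397}{640} - - \frac{1705}{39819} = \frac{397}{640} + \frac{1705}{39819} = \frac{16899343}{25484160}$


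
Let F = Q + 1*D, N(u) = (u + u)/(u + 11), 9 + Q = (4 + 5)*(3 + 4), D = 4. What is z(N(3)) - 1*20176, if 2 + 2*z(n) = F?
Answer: -20148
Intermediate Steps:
Q = 54 (Q = -9 + (4 + 5)*(3 + 4) = -9 + 9*7 = -9 + 63 = 54)
N(u) = 2*u/(11 + u) (N(u) = (2*u)/(11 + u) = 2*u/(11 + u))
F = 58 (F = 54 + 1*4 = 54 + 4 = 58)
z(n) = 28 (z(n) = -1 + (½)*58 = -1 + 29 = 28)
z(N(3)) - 1*20176 = 28 - 1*20176 = 28 - 20176 = -20148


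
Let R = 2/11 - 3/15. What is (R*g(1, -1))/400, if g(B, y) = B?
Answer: -1/22000 ≈ -4.5455e-5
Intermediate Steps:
R = -1/55 (R = 2*(1/11) - 3*1/15 = 2/11 - ⅕ = -1/55 ≈ -0.018182)
(R*g(1, -1))/400 = -1/55*1/400 = -1/22000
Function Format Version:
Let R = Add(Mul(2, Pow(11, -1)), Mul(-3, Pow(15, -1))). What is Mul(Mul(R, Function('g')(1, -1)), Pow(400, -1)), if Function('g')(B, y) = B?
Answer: Rational(-1, 22000) ≈ -4.5455e-5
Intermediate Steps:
R = Rational(-1, 55) (R = Add(Mul(2, Rational(1, 11)), Mul(-3, Rational(1, 15))) = Add(Rational(2, 11), Rational(-1, 5)) = Rational(-1, 55) ≈ -0.018182)
Mul(Mul(R, Function('g')(1, -1)), Pow(400, -1)) = Mul(Mul(Rational(-1, 55), 1), Pow(400, -1)) = Mul(Rational(-1, 55), Rational(1, 400)) = Rational(-1, 22000)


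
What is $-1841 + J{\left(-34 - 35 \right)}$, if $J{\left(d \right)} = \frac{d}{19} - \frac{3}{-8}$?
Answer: $- \frac{280327}{152} \approx -1844.3$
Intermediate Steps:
$J{\left(d \right)} = \frac{3}{8} + \frac{d}{19}$ ($J{\left(d \right)} = d \frac{1}{19} - - \frac{3}{8} = \frac{d}{19} + \frac{3}{8} = \frac{3}{8} + \frac{d}{19}$)
$-1841 + J{\left(-34 - 35 \right)} = -1841 + \left(\frac{3}{8} + \frac{-34 - 35}{19}\right) = -1841 + \left(\frac{3}{8} + \frac{1}{19} \left(-69\right)\right) = -1841 + \left(\frac{3}{8} - \frac{69}{19}\right) = -1841 - \frac{495}{152} = - \frac{280327}{152}$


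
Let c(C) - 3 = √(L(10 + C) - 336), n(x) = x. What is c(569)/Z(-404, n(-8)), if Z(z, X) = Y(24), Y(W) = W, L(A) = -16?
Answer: ⅛ + I*√22/6 ≈ 0.125 + 0.78174*I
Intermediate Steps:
Z(z, X) = 24
c(C) = 3 + 4*I*√22 (c(C) = 3 + √(-16 - 336) = 3 + √(-352) = 3 + 4*I*√22)
c(569)/Z(-404, n(-8)) = (3 + 4*I*√22)/24 = (3 + 4*I*√22)*(1/24) = ⅛ + I*√22/6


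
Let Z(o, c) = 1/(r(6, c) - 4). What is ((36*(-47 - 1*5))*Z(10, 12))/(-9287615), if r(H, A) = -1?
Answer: -1872/46438075 ≈ -4.0312e-5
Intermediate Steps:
Z(o, c) = -⅕ (Z(o, c) = 1/(-1 - 4) = 1/(-5) = -⅕)
((36*(-47 - 1*5))*Z(10, 12))/(-9287615) = ((36*(-47 - 1*5))*(-⅕))/(-9287615) = ((36*(-47 - 5))*(-⅕))*(-1/9287615) = ((36*(-52))*(-⅕))*(-1/9287615) = -1872*(-⅕)*(-1/9287615) = (1872/5)*(-1/9287615) = -1872/46438075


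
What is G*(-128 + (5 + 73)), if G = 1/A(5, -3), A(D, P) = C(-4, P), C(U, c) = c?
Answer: 50/3 ≈ 16.667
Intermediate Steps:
A(D, P) = P
G = -⅓ (G = 1/(-3) = -⅓ ≈ -0.33333)
G*(-128 + (5 + 73)) = -(-128 + (5 + 73))/3 = -(-128 + 78)/3 = -⅓*(-50) = 50/3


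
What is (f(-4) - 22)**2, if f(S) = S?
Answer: 676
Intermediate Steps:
(f(-4) - 22)**2 = (-4 - 22)**2 = (-26)**2 = 676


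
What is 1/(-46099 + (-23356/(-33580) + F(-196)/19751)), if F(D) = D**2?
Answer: -165809645/7643220996446 ≈ -2.1694e-5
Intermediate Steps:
1/(-46099 + (-23356/(-33580) + F(-196)/19751)) = 1/(-46099 + (-23356/(-33580) + (-196)**2/19751)) = 1/(-46099 + (-23356*(-1/33580) + 38416*(1/19751))) = 1/(-46099 + (5839/8395 + 38416/19751)) = 1/(-46099 + 437828409/165809645) = 1/(-7643220996446/165809645) = -165809645/7643220996446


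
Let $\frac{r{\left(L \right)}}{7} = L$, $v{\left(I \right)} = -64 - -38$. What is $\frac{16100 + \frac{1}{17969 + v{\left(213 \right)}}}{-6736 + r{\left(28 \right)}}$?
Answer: $- \frac{288882301}{117347220} \approx -2.4618$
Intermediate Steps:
$v{\left(I \right)} = -26$ ($v{\left(I \right)} = -64 + 38 = -26$)
$r{\left(L \right)} = 7 L$
$\frac{16100 + \frac{1}{17969 + v{\left(213 \right)}}}{-6736 + r{\left(28 \right)}} = \frac{16100 + \frac{1}{17969 - 26}}{-6736 + 7 \cdot 28} = \frac{16100 + \frac{1}{17943}}{-6736 + 196} = \frac{16100 + \frac{1}{17943}}{-6540} = \frac{288882301}{17943} \left(- \frac{1}{6540}\right) = - \frac{288882301}{117347220}$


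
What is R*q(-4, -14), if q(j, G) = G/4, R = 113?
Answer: -791/2 ≈ -395.50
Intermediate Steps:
q(j, G) = G/4 (q(j, G) = G*(¼) = G/4)
R*q(-4, -14) = 113*((¼)*(-14)) = 113*(-7/2) = -791/2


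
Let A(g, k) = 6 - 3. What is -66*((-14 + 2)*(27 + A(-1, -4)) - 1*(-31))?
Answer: 21714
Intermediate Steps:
A(g, k) = 3
-66*((-14 + 2)*(27 + A(-1, -4)) - 1*(-31)) = -66*((-14 + 2)*(27 + 3) - 1*(-31)) = -66*(-12*30 + 31) = -66*(-360 + 31) = -66*(-329) = 21714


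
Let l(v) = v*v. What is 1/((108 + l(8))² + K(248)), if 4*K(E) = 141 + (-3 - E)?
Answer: 2/59113 ≈ 3.3833e-5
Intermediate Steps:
l(v) = v²
K(E) = 69/2 - E/4 (K(E) = (141 + (-3 - E))/4 = (138 - E)/4 = 69/2 - E/4)
1/((108 + l(8))² + K(248)) = 1/((108 + 8²)² + (69/2 - ¼*248)) = 1/((108 + 64)² + (69/2 - 62)) = 1/(172² - 55/2) = 1/(29584 - 55/2) = 1/(59113/2) = 2/59113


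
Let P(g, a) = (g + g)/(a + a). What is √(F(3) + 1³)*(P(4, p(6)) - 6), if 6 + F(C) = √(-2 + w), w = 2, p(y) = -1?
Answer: -10*I*√5 ≈ -22.361*I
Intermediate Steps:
P(g, a) = g/a (P(g, a) = (2*g)/((2*a)) = (2*g)*(1/(2*a)) = g/a)
F(C) = -6 (F(C) = -6 + √(-2 + 2) = -6 + √0 = -6 + 0 = -6)
√(F(3) + 1³)*(P(4, p(6)) - 6) = √(-6 + 1³)*(4/(-1) - 6) = √(-6 + 1)*(4*(-1) - 6) = √(-5)*(-4 - 6) = (I*√5)*(-10) = -10*I*√5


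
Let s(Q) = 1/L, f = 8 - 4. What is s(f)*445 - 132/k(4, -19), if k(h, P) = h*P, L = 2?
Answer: 8521/38 ≈ 224.24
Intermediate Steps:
k(h, P) = P*h
f = 4
s(Q) = ½ (s(Q) = 1/2 = ½)
s(f)*445 - 132/k(4, -19) = (½)*445 - 132/((-19*4)) = 445/2 - 132/(-76) = 445/2 - 132*(-1/76) = 445/2 + 33/19 = 8521/38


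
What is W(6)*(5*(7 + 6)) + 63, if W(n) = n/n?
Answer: 128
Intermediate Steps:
W(n) = 1
W(6)*(5*(7 + 6)) + 63 = 1*(5*(7 + 6)) + 63 = 1*(5*13) + 63 = 1*65 + 63 = 65 + 63 = 128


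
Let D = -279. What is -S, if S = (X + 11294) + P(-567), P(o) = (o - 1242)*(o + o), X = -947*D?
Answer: -2326913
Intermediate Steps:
X = 264213 (X = -947*(-279) = 264213)
P(o) = 2*o*(-1242 + o) (P(o) = (-1242 + o)*(2*o) = 2*o*(-1242 + o))
S = 2326913 (S = (264213 + 11294) + 2*(-567)*(-1242 - 567) = 275507 + 2*(-567)*(-1809) = 275507 + 2051406 = 2326913)
-S = -1*2326913 = -2326913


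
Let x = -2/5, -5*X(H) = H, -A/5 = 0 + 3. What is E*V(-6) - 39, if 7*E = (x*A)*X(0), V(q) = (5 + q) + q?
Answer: -39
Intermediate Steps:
A = -15 (A = -5*(0 + 3) = -5*3 = -15)
V(q) = 5 + 2*q
X(H) = -H/5
x = -2/5 (x = -2*1/5 = -2/5 ≈ -0.40000)
E = 0 (E = ((-2/5*(-15))*(-1/5*0))/7 = (6*0)/7 = (1/7)*0 = 0)
E*V(-6) - 39 = 0*(5 + 2*(-6)) - 39 = 0*(5 - 12) - 39 = 0*(-7) - 39 = 0 - 39 = -39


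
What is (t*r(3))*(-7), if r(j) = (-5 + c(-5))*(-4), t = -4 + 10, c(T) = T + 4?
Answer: -1008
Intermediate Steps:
c(T) = 4 + T
t = 6
r(j) = 24 (r(j) = (-5 + (4 - 5))*(-4) = (-5 - 1)*(-4) = -6*(-4) = 24)
(t*r(3))*(-7) = (6*24)*(-7) = 144*(-7) = -1008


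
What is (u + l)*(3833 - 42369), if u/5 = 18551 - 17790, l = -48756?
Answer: 1732231736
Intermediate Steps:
u = 3805 (u = 5*(18551 - 17790) = 5*761 = 3805)
(u + l)*(3833 - 42369) = (3805 - 48756)*(3833 - 42369) = -44951*(-38536) = 1732231736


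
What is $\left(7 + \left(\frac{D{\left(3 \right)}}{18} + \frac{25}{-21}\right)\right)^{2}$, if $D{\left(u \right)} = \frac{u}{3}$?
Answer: $\frac{546121}{15876} \approx 34.399$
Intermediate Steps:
$D{\left(u \right)} = \frac{u}{3}$ ($D{\left(u \right)} = u \frac{1}{3} = \frac{u}{3}$)
$\left(7 + \left(\frac{D{\left(3 \right)}}{18} + \frac{25}{-21}\right)\right)^{2} = \left(7 + \left(\frac{\frac{1}{3} \cdot 3}{18} + \frac{25}{-21}\right)\right)^{2} = \left(7 + \left(1 \cdot \frac{1}{18} + 25 \left(- \frac{1}{21}\right)\right)\right)^{2} = \left(7 + \left(\frac{1}{18} - \frac{25}{21}\right)\right)^{2} = \left(7 - \frac{143}{126}\right)^{2} = \left(\frac{739}{126}\right)^{2} = \frac{546121}{15876}$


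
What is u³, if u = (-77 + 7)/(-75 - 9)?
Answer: 125/216 ≈ 0.57870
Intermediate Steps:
u = ⅚ (u = -70/(-84) = -70*(-1/84) = ⅚ ≈ 0.83333)
u³ = (⅚)³ = 125/216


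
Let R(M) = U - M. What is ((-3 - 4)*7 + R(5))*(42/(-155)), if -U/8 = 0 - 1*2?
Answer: 1596/155 ≈ 10.297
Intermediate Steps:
U = 16 (U = -8*(0 - 1*2) = -8*(0 - 2) = -8*(-2) = 16)
R(M) = 16 - M
((-3 - 4)*7 + R(5))*(42/(-155)) = ((-3 - 4)*7 + (16 - 1*5))*(42/(-155)) = (-7*7 + (16 - 5))*(42*(-1/155)) = (-49 + 11)*(-42/155) = -38*(-42/155) = 1596/155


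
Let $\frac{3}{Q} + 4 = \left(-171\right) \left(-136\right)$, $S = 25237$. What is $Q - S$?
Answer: $- \frac{586810721}{23252} \approx -25237.0$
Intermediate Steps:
$Q = \frac{3}{23252}$ ($Q = \frac{3}{-4 - -23256} = \frac{3}{-4 + 23256} = \frac{3}{23252} \approx 0.00012902$)
$Q - S = \frac{3}{23252} - 25237 = - \frac{586810721}{23252}$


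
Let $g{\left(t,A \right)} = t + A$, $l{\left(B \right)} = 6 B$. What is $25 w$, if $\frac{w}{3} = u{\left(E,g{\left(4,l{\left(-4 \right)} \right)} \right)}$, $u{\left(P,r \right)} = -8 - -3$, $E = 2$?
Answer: $-375$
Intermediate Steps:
$g{\left(t,A \right)} = A + t$
$u{\left(P,r \right)} = -5$ ($u{\left(P,r \right)} = -8 + 3 = -5$)
$w = -15$ ($w = 3 \left(-5\right) = -15$)
$25 w = 25 \left(-15\right) = -375$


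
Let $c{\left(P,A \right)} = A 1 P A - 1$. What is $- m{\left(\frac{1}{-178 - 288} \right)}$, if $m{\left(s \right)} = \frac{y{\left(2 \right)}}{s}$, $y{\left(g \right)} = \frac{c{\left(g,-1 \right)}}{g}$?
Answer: $233$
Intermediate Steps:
$c{\left(P,A \right)} = -1 + P A^{2}$ ($c{\left(P,A \right)} = A P A - 1 = P A^{2} - 1 = -1 + P A^{2}$)
$y{\left(g \right)} = \frac{-1 + g}{g}$ ($y{\left(g \right)} = \frac{-1 + g \left(-1\right)^{2}}{g} = \frac{-1 + g 1}{g} = \frac{-1 + g}{g}$)
$m{\left(s \right)} = \frac{1}{2 s}$ ($m{\left(s \right)} = \frac{\frac{1}{2} \left(-1 + 2\right)}{s} = \frac{\frac{1}{2} \cdot 1}{s} = \frac{1}{2 s}$)
$- m{\left(\frac{1}{-178 - 288} \right)} = - \frac{1}{2 \frac{1}{-178 - 288}} = - \frac{1}{2 \frac{1}{-466}} = - \frac{1}{2 \left(- \frac{1}{466}\right)} = - \frac{-466}{2} = \left(-1\right) \left(-233\right) = 233$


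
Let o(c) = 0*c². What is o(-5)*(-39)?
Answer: 0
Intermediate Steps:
o(c) = 0
o(-5)*(-39) = 0*(-39) = 0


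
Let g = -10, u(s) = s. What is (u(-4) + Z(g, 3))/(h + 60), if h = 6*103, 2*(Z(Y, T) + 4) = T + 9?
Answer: -1/339 ≈ -0.0029499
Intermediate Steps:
Z(Y, T) = 1/2 + T/2 (Z(Y, T) = -4 + (T + 9)/2 = -4 + (9 + T)/2 = -4 + (9/2 + T/2) = 1/2 + T/2)
h = 618
(u(-4) + Z(g, 3))/(h + 60) = (-4 + (1/2 + (1/2)*3))/(618 + 60) = (-4 + (1/2 + 3/2))/678 = (-4 + 2)*(1/678) = -2*1/678 = -1/339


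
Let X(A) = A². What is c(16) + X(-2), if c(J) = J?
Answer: 20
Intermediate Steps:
c(16) + X(-2) = 16 + (-2)² = 16 + 4 = 20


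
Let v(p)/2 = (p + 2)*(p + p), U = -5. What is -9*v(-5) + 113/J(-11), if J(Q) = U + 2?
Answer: -1733/3 ≈ -577.67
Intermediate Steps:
J(Q) = -3 (J(Q) = -5 + 2 = -3)
v(p) = 4*p*(2 + p) (v(p) = 2*((p + 2)*(p + p)) = 2*((2 + p)*(2*p)) = 2*(2*p*(2 + p)) = 4*p*(2 + p))
-9*v(-5) + 113/J(-11) = -9*4*(-5)*(2 - 5) + 113/(-3) = -9*4*(-5)*(-3) + 113*(-⅓) = -9*60 - 113/3 = -1*540 - 113/3 = -540 - 113/3 = -1733/3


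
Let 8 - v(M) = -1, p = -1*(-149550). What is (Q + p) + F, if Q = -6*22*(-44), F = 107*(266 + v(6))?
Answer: 184783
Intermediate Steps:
p = 149550
v(M) = 9 (v(M) = 8 - 1*(-1) = 8 + 1 = 9)
F = 29425 (F = 107*(266 + 9) = 107*275 = 29425)
Q = 5808 (Q = -132*(-44) = 5808)
(Q + p) + F = (5808 + 149550) + 29425 = 155358 + 29425 = 184783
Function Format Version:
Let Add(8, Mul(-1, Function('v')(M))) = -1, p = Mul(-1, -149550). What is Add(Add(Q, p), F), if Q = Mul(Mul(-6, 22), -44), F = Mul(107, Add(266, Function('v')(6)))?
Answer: 184783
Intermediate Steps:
p = 149550
Function('v')(M) = 9 (Function('v')(M) = Add(8, Mul(-1, -1)) = Add(8, 1) = 9)
F = 29425 (F = Mul(107, Add(266, 9)) = Mul(107, 275) = 29425)
Q = 5808 (Q = Mul(-132, -44) = 5808)
Add(Add(Q, p), F) = Add(Add(5808, 149550), 29425) = Add(155358, 29425) = 184783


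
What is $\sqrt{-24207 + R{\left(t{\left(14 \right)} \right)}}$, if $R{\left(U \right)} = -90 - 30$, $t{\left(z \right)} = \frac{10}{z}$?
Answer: $3 i \sqrt{2703} \approx 155.97 i$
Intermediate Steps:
$R{\left(U \right)} = -120$ ($R{\left(U \right)} = -90 - 30 = -120$)
$\sqrt{-24207 + R{\left(t{\left(14 \right)} \right)}} = \sqrt{-24207 - 120} = \sqrt{-24327} = 3 i \sqrt{2703}$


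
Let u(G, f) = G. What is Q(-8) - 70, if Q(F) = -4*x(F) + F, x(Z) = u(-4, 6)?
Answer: -62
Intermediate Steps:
x(Z) = -4
Q(F) = 16 + F (Q(F) = -4*(-4) + F = 16 + F)
Q(-8) - 70 = (16 - 8) - 70 = 8 - 70 = -62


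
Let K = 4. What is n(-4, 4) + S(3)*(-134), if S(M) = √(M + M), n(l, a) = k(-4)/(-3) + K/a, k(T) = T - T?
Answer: 1 - 134*√6 ≈ -327.23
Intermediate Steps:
k(T) = 0
n(l, a) = 4/a (n(l, a) = 0/(-3) + 4/a = 0*(-⅓) + 4/a = 0 + 4/a = 4/a)
S(M) = √2*√M (S(M) = √(2*M) = √2*√M)
n(-4, 4) + S(3)*(-134) = 4/4 + (√2*√3)*(-134) = 4*(¼) + √6*(-134) = 1 - 134*√6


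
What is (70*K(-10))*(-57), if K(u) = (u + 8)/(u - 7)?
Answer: -7980/17 ≈ -469.41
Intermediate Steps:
K(u) = (8 + u)/(-7 + u)
(70*K(-10))*(-57) = (70*((8 - 10)/(-7 - 10)))*(-57) = (70*(-2/(-17)))*(-57) = (70*(-1/17*(-2)))*(-57) = (70*(2/17))*(-57) = (140/17)*(-57) = -7980/17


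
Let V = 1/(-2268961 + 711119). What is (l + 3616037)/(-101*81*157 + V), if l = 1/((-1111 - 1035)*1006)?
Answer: -6080705590682110531/2159867731627759370 ≈ -2.8153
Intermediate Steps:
V = -1/1557842 (V = 1/(-1557842) = -1/1557842 ≈ -6.4191e-7)
l = -1/2158876 (l = 1/(-2146*1006) = 1/(-2158876) = -1/2158876 ≈ -4.6320e-7)
(l + 3616037)/(-101*81*157 + V) = (-1/2158876 + 3616037)/(-101*81*157 - 1/1557842) = 7806575494411/(2158876*(-8181*157 - 1/1557842)) = 7806575494411/(2158876*(-1284417 - 1/1557842)) = 7806575494411/(2158876*(-2000918748115/1557842)) = (7806575494411/2158876)*(-1557842/2000918748115) = -6080705590682110531/2159867731627759370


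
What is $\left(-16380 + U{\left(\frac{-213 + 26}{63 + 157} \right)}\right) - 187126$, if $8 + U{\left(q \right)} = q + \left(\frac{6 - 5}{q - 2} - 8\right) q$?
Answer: $- \frac{231998837}{1140} \approx -2.0351 \cdot 10^{5}$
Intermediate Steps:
$U{\left(q \right)} = -8 + q + q \left(-8 + \frac{1}{-2 + q}\right)$ ($U{\left(q \right)} = -8 + \left(q + \left(\frac{6 - 5}{q - 2} - 8\right) q\right) = -8 + \left(q + \left(1 \frac{1}{-2 + q} - 8\right) q\right) = -8 + \left(q + \left(\frac{1}{-2 + q} - 8\right) q\right) = -8 + \left(q + \left(-8 + \frac{1}{-2 + q}\right) q\right) = -8 + \left(q + q \left(-8 + \frac{1}{-2 + q}\right)\right) = -8 + q + q \left(-8 + \frac{1}{-2 + q}\right)$)
$\left(-16380 + U{\left(\frac{-213 + 26}{63 + 157} \right)}\right) - 187126 = \left(-16380 + \frac{16 - 7 \left(\frac{-213 + 26}{63 + 157}\right)^{2} + 7 \frac{-213 + 26}{63 + 157}}{-2 + \frac{-213 + 26}{63 + 157}}\right) - 187126 = \left(-16380 + \frac{16 - 7 \left(- \frac{187}{220}\right)^{2} + 7 \left(- \frac{187}{220}\right)}{-2 - \frac{187}{220}}\right) - 187126 = \left(-16380 + \frac{16 - 7 \left(\left(-187\right) \frac{1}{220}\right)^{2} + 7 \left(\left(-187\right) \frac{1}{220}\right)}{-2 - \frac{17}{20}}\right) - 187126 = \left(-16380 + \frac{16 - 7 \left(- \frac{17}{20}\right)^{2} + 7 \left(- \frac{17}{20}\right)}{-2 - \frac{17}{20}}\right) - 187126 = \left(-16380 + \frac{16 - \frac{2023}{400} - \frac{119}{20}}{- \frac{57}{20}}\right) - 187126 = \left(-16380 - \frac{20 \left(16 - \frac{2023}{400} - \frac{119}{20}\right)}{57}\right) - 187126 = \left(-16380 - \frac{1997}{1140}\right) - 187126 = - \frac{18675197}{1140} - 187126 = - \frac{231998837}{1140}$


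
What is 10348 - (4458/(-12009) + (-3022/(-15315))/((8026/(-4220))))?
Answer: 509187929881922/49204151457 ≈ 10348.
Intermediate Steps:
10348 - (4458/(-12009) + (-3022/(-15315))/((8026/(-4220)))) = 10348 - (4458*(-1/12009) + (-3022*(-1/15315))/((8026*(-1/4220)))) = 10348 - (-1486/4003 + 3022/(15315*(-4013/2110))) = 10348 - (-1486/4003 + (3022/15315)*(-2110/4013)) = 10348 - (-1486/4003 - 1275284/12291819) = 10348 - 1*(-23370604886/49204151457) = 10348 + 23370604886/49204151457 = 509187929881922/49204151457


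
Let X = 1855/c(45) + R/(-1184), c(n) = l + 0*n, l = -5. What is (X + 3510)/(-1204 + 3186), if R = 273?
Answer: 3716303/2346688 ≈ 1.5836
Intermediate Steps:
c(n) = -5 (c(n) = -5 + 0*n = -5 + 0 = -5)
X = -439537/1184 (X = 1855/(-5) + 273/(-1184) = 1855*(-⅕) + 273*(-1/1184) = -371 - 273/1184 = -439537/1184 ≈ -371.23)
(X + 3510)/(-1204 + 3186) = (-439537/1184 + 3510)/(-1204 + 3186) = (3716303/1184)/1982 = (3716303/1184)*(1/1982) = 3716303/2346688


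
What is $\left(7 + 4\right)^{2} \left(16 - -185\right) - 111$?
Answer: $24210$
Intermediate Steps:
$\left(7 + 4\right)^{2} \left(16 - -185\right) - 111 = 11^{2} \left(16 + 185\right) - 111 = 121 \cdot 201 - 111 = 24321 - 111 = 24210$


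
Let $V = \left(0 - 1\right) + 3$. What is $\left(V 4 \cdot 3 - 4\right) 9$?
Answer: $180$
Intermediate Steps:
$V = 2$ ($V = -1 + 3 = 2$)
$\left(V 4 \cdot 3 - 4\right) 9 = \left(2 \cdot 4 \cdot 3 - 4\right) 9 = \left(8 \cdot 3 - 4\right) 9 = \left(24 - 4\right) 9 = 20 \cdot 9 = 180$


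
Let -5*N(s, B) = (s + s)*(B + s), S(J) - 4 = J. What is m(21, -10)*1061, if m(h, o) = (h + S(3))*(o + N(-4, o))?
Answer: -4812696/5 ≈ -9.6254e+5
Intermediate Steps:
S(J) = 4 + J
N(s, B) = -2*s*(B + s)/5 (N(s, B) = -(s + s)*(B + s)/5 = -2*s*(B + s)/5)
m(h, o) = (7 + h)*(-32/5 + 13*o/5) (m(h, o) = (h + (4 + 3))*(o - 2/5*(-4)*(o - 4)) = (h + 7)*(o - 2/5*(-4)*(-4 + o)) = (7 + h)*(o + (-32/5 + 8*o/5)) = (7 + h)*(-32/5 + 13*o/5))
m(21, -10)*1061 = (-224/5 - 32/5*21 + (91/5)*(-10) + (13/5)*21*(-10))*1061 = (-224/5 - 672/5 - 182 - 546)*1061 = -4536/5*1061 = -4812696/5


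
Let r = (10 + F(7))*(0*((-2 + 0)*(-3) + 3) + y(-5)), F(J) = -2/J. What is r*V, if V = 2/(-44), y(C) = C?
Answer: 170/77 ≈ 2.2078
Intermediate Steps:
V = -1/22 (V = 2*(-1/44) = -1/22 ≈ -0.045455)
r = -340/7 (r = (10 - 2/7)*(0*((-2 + 0)*(-3) + 3) - 5) = (10 - 2*1/7)*(0*(-2*(-3) + 3) - 5) = (10 - 2/7)*(0*(6 + 3) - 5) = 68*(0*9 - 5)/7 = 68*(0 - 5)/7 = (68/7)*(-5) = -340/7 ≈ -48.571)
r*V = -340/7*(-1/22) = 170/77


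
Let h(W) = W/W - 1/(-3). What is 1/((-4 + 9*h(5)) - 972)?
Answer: -1/964 ≈ -0.0010373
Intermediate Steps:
h(W) = 4/3 (h(W) = 1 - 1*(-⅓) = 1 + ⅓ = 4/3)
1/((-4 + 9*h(5)) - 972) = 1/((-4 + 9*(4/3)) - 972) = 1/((-4 + 12) - 972) = 1/(8 - 972) = 1/(-964) = -1/964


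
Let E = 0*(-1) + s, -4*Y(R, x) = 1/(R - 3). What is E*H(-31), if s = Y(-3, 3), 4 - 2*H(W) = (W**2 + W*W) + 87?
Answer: -2005/48 ≈ -41.771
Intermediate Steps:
Y(R, x) = -1/(4*(-3 + R)) (Y(R, x) = -1/(4*(R - 3)) = -1/(4*(-3 + R)))
H(W) = -83/2 - W**2 (H(W) = 2 - ((W**2 + W*W) + 87)/2 = 2 - ((W**2 + W**2) + 87)/2 = 2 - (2*W**2 + 87)/2 = 2 - (87 + 2*W**2)/2 = 2 + (-87/2 - W**2) = -83/2 - W**2)
s = 1/24 (s = -1/(-12 + 4*(-3)) = -1/(-12 - 12) = -1/(-24) = -1*(-1/24) = 1/24 ≈ 0.041667)
E = 1/24 (E = 0*(-1) + 1/24 = 0 + 1/24 = 1/24 ≈ 0.041667)
E*H(-31) = (-83/2 - 1*(-31)**2)/24 = (-83/2 - 1*961)/24 = (-83/2 - 961)/24 = (1/24)*(-2005/2) = -2005/48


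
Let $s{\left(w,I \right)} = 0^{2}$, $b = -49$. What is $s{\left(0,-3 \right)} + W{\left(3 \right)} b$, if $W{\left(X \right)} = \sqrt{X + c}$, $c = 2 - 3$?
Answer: $- 49 \sqrt{2} \approx -69.297$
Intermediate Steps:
$c = -1$ ($c = 2 - 3 = -1$)
$s{\left(w,I \right)} = 0$
$W{\left(X \right)} = \sqrt{-1 + X}$ ($W{\left(X \right)} = \sqrt{X - 1} = \sqrt{-1 + X}$)
$s{\left(0,-3 \right)} + W{\left(3 \right)} b = 0 + \sqrt{-1 + 3} \left(-49\right) = 0 + \sqrt{2} \left(-49\right) = 0 - 49 \sqrt{2} = - 49 \sqrt{2}$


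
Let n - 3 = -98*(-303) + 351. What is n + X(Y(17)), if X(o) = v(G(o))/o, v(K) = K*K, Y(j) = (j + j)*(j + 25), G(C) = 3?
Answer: 14302851/476 ≈ 30048.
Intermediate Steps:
Y(j) = 2*j*(25 + j) (Y(j) = (2*j)*(25 + j) = 2*j*(25 + j))
v(K) = K**2
n = 30048 (n = 3 + (-98*(-303) + 351) = 3 + (29694 + 351) = 3 + 30045 = 30048)
X(o) = 9/o (X(o) = 3**2/o = 9/o)
n + X(Y(17)) = 30048 + 9/((2*17*(25 + 17))) = 30048 + 9/((2*17*42)) = 30048 + 9/1428 = 30048 + 9*(1/1428) = 30048 + 3/476 = 14302851/476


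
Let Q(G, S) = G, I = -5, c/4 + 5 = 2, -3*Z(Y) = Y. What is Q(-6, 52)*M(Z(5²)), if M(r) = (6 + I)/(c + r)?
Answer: 18/61 ≈ 0.29508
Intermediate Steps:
Z(Y) = -Y/3
c = -12 (c = -20 + 4*2 = -20 + 8 = -12)
M(r) = 1/(-12 + r) (M(r) = (6 - 5)/(-12 + r) = 1/(-12 + r))
Q(-6, 52)*M(Z(5²)) = -6/(-12 - ⅓*5²) = -6/(-12 - ⅓*25) = -6/(-12 - 25/3) = -6/(-61/3) = -6*(-3/61) = 18/61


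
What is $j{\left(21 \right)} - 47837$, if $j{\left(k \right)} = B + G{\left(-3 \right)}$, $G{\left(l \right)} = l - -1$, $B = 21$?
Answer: $-47818$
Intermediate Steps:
$G{\left(l \right)} = 1 + l$ ($G{\left(l \right)} = l + 1 = 1 + l$)
$j{\left(k \right)} = 19$ ($j{\left(k \right)} = 21 + \left(1 - 3\right) = 21 - 2 = 19$)
$j{\left(21 \right)} - 47837 = 19 - 47837 = -47818$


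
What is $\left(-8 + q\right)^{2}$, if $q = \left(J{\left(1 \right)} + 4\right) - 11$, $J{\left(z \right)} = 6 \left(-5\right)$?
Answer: $2025$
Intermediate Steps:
$J{\left(z \right)} = -30$
$q = -37$ ($q = \left(-30 + 4\right) - 11 = -26 - 11 = -37$)
$\left(-8 + q\right)^{2} = \left(-8 - 37\right)^{2} = \left(-45\right)^{2} = 2025$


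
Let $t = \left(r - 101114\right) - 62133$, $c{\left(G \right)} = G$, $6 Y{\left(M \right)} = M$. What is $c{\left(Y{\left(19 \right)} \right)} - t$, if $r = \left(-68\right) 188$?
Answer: $\frac{1056205}{6} \approx 1.7603 \cdot 10^{5}$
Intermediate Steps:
$Y{\left(M \right)} = \frac{M}{6}$
$r = -12784$
$t = -176031$ ($t = \left(-12784 - 101114\right) - 62133 = -113898 - 62133 = -176031$)
$c{\left(Y{\left(19 \right)} \right)} - t = \frac{1}{6} \cdot 19 - -176031 = \frac{19}{6} + 176031 = \frac{1056205}{6}$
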